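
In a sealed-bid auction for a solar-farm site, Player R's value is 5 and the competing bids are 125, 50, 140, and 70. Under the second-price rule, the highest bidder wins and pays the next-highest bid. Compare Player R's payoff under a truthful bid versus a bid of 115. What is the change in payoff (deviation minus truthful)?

0

The highest competing bid is 140.
Bidding truthfully at 5: the top bid is 140 (a rival), so Player R loses. Payoff = 0.
Bidding 115: the top bid is 140 (a rival), so Player R loses. Payoff = 0.
Change = 0 − 0 = 0.
The bid only affects whether you win, not the price — here both bids land on the same side of the top rival bid, so the deviation is payoff-neutral.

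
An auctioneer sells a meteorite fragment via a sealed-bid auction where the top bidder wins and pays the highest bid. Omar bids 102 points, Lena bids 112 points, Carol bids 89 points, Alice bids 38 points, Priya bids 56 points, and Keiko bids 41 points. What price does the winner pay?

Price paid: 112 points.

Ordered from highest: Lena 112 points > Omar 102 points > Carol 89 points > Priya 56 points > Keiko 41 points > Alice 38 points.
Lena is the highest bidder, so Lena wins.
Under the first-price rule, the price is the highest bid: 112 points.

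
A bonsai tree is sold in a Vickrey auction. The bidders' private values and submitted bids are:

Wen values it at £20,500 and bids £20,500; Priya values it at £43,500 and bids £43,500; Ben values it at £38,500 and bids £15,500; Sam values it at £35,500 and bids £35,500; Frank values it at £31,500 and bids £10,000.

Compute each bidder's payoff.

Payoffs: Wen £0, Priya £8,000, Ben £0, Sam £0, Frank £0.

Bids in descending order: Priya £43,500, then Sam £35,500, then Wen £20,500, then Ben £15,500, then Frank £10,000.
Priya has the top bid and wins; the price is the second-highest bid, £35,500.
Priya's payoff = £43,500 − £35,500 = £8,000. All other bidders lose, so their payoff is 0.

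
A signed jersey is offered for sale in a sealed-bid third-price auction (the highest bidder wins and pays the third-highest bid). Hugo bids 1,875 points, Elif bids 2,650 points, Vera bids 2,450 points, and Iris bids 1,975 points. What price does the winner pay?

1,975 points

Sorted high to low: Elif 2,650 points > Vera 2,450 points > Iris 1,975 points > Hugo 1,875 points.
Elif is the highest bidder, so Elif wins.
Under the third-price rule, the price is the third-highest bid: 1,975 points.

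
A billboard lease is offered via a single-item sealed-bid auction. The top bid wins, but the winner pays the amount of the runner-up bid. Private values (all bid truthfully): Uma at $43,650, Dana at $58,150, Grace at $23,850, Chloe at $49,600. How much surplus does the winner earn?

Winner's surplus: $8,550.

Ranking the bids: Dana $58,150, then Chloe $49,600, then Uma $43,650, then Grace $23,850.
Dana wins with the top bid and pays the second-highest, $49,600.
Surplus = $58,150 − $49,600 = $8,550.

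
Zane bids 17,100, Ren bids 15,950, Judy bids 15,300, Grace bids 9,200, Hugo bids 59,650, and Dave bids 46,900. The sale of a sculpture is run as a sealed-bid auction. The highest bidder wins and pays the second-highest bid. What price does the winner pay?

Bids in descending order: Hugo 59,650; Dave 46,900; Zane 17,100; Ren 15,950; Judy 15,300; Grace 9,200.
Hugo has the highest bid, so Hugo wins.
The second-highest bid is 46,900, so that is what Hugo pays.

The winner pays 46,900.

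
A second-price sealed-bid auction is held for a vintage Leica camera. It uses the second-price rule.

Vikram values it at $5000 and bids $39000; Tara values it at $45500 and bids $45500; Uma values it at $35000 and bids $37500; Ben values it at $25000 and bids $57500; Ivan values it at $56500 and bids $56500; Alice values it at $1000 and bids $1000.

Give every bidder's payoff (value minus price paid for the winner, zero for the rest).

Ordered from highest: Ben $57500 > Ivan $56500 > Tara $45500 > Vikram $39000 > Uma $37500 > Alice $1000.
Ben has the top bid and wins; the price is the second-highest bid, $56500.
Ben's payoff = $25000 − $56500 = -$31500. All other bidders lose, so their payoff is 0.

Payoffs: Vikram $0, Tara $0, Uma $0, Ben -$31500, Ivan $0, Alice $0.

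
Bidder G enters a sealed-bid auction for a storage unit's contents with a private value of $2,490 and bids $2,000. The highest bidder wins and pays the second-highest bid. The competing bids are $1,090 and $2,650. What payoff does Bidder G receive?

$0

Highest competing bid: $2,650.
Bidder G's bid $2,000 is not the highest, so Bidder G loses, pays nothing, and earns zero payoff.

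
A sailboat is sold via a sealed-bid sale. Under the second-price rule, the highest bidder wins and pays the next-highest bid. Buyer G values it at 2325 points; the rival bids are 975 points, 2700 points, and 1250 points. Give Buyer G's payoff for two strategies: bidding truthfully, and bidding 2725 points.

The highest competing bid is 2700 points.
Bidding truthfully at 2325 points: the top bid is 2700 points (a rival), so Buyer G loses. Payoff = 0 points.
Bidding 2725 points: Buyer G has the top bid, wins, and pays the second-highest bid 2700 points. Payoff = 2325 points − 2700 points = -375 points.

Truthful: 0 points; alternative: -375 points.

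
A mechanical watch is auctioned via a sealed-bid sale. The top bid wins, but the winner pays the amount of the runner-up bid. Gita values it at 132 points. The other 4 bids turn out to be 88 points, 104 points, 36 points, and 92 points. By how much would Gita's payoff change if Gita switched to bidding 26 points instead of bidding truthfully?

Change in payoff: -28 points.

The highest competing bid is 104 points.
Bidding truthfully at 132 points: Gita has the top bid, wins, and pays the second-highest bid 104 points. Payoff = 132 points − 104 points = 28 points.
Bidding 26 points: the top bid is 104 points (a rival), so Gita loses. Payoff = 0 points.
Change = 0 points − 28 points = -28 points.
This is the dominant-strategy logic: truthful bidding weakly beats any alternative.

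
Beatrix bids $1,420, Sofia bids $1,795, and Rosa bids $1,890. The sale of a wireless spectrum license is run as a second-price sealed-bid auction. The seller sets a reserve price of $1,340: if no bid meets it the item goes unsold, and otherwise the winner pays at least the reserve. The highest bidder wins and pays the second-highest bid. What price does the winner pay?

Price paid: $1,795.

Ordered from highest: Rosa $1,890 > Sofia $1,795 > Beatrix $1,420.
Rosa has the highest bid, so Rosa wins.
The second-highest bid is $1,795, which exceeds the reserve, so that sets the price.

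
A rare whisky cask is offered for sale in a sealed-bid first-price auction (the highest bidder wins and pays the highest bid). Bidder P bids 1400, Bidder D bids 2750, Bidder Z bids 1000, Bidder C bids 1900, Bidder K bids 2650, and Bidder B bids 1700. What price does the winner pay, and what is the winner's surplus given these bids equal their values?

The winner pays 2750 for a surplus of 0.

Bids in descending order: Bidder D 2750, then Bidder K 2650, then Bidder C 1900, then Bidder B 1700, then Bidder P 1400, then Bidder Z 1000.
Bidder D is the highest bidder, so Bidder D wins.
Under the first-price rule, the price is the highest bid: 2750.
Surplus = 2750 − 2750 = 0.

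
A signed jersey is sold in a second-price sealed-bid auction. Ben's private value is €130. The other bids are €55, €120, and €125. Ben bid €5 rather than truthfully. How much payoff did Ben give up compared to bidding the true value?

€5

The highest competing bid is €125.
Bidding truthfully at €130: Ben has the top bid, wins, and pays the second-highest bid €125. Payoff = €130 − €125 = €5.
Bidding €5: the top bid is €125 (a rival), so Ben loses. Payoff = €0.
Regret = truthful payoff − actual payoff = €5 − €0 = €5.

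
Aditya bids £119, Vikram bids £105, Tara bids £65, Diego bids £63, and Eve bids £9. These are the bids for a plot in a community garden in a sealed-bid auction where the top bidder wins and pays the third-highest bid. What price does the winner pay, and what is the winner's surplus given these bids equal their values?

Ranking the bids: Aditya £119; Vikram £105; Tara £65; Diego £63; Eve £9.
Aditya is the highest bidder, so Aditya wins.
Under the third-price rule, the price is the third-highest bid: £65.
Surplus = £119 − £65 = £54.

Price £65; surplus £54.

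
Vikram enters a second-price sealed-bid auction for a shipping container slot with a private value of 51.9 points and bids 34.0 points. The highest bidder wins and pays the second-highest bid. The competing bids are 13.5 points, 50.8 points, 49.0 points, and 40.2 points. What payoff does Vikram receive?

Payoff = 0.0 points.

Highest competing bid: 50.8 points.
Vikram's bid 34.0 points is not the highest, so Vikram loses, pays nothing, and earns zero payoff.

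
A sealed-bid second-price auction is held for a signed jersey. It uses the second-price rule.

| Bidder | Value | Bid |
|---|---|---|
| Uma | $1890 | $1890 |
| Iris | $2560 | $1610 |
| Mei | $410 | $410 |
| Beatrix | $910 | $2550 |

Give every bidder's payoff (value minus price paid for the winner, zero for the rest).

Uma $0, Iris $0, Mei $0, Beatrix -$980.

Ranking the bids: Beatrix $2550; Uma $1890; Iris $1610; Mei $410.
Beatrix has the top bid and wins; the price is the second-highest bid, $1890.
Beatrix's payoff = $910 − $1890 = -$980. All other bidders lose, so their payoff is 0.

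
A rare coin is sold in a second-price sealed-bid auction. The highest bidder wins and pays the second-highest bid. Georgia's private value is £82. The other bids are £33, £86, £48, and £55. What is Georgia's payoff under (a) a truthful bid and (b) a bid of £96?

(a) £0  (b) -£4

The highest competing bid is £86.
Bidding truthfully at £82: the top bid is £86 (a rival), so Georgia loses. Payoff = £0.
Bidding £96: Georgia has the top bid, wins, and pays the second-highest bid £86. Payoff = £82 − £86 = -£4.
This is the dominant-strategy logic: truthful bidding weakly beats any alternative.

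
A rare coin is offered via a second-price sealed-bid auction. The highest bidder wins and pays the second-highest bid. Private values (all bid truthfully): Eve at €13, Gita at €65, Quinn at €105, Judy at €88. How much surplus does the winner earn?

Bids in descending order: Quinn €105, then Judy €88, then Gita €65, then Eve €13.
Quinn wins with the top bid and pays the second-highest, €88.
Surplus = €105 − €88 = €17.

€17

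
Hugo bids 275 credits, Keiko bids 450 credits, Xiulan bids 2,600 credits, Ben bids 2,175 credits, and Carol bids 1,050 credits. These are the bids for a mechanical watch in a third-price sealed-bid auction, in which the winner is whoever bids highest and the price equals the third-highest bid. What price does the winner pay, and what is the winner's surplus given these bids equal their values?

The winner pays 1,050 credits for a surplus of 1,550 credits.

Ranking the bids: Xiulan 2,600 credits, then Ben 2,175 credits, then Carol 1,050 credits, then Keiko 450 credits, then Hugo 275 credits.
Xiulan is the highest bidder, so Xiulan wins.
Under the third-price rule, the price is the third-highest bid: 1,050 credits.
Surplus = 2,600 credits − 1,050 credits = 1,550 credits.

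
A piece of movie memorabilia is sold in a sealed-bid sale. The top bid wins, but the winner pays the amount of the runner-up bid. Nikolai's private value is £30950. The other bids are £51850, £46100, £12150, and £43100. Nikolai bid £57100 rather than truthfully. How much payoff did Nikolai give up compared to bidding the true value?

The highest competing bid is £51850.
Bidding truthfully at £30950: the top bid is £51850 (a rival), so Nikolai loses. Payoff = £0.
Bidding £57100: Nikolai has the top bid, wins, and pays the second-highest bid £51850. Payoff = £30950 − £51850 = -£20900.
Regret = truthful payoff − actual payoff = £0 − -£20900 = £20900.

Payoff forgone: £20900.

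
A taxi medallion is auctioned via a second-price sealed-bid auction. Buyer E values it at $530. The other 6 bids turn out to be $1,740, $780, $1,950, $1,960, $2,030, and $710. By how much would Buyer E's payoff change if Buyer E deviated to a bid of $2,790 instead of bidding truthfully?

The highest competing bid is $2,030.
Bidding truthfully at $530: the top bid is $2,030 (a rival), so Buyer E loses. Payoff = $0.
Bidding $2,790: Buyer E has the top bid, wins, and pays the second-highest bid $2,030. Payoff = $530 − $2,030 = -$1,500.
Change = -$1,500 − $0 = -$1,500.

Change in payoff: -$1,500.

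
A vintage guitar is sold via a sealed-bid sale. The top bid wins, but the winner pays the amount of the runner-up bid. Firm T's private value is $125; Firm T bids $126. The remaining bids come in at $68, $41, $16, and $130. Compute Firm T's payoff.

$0

Highest competing bid: $130.
Firm T's bid $126 is not the highest, so Firm T loses, pays nothing, and earns zero payoff.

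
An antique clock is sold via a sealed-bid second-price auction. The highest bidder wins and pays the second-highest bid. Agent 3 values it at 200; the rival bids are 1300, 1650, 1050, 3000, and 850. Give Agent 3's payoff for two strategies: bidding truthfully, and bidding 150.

(a) 0  (b) 0

The highest competing bid is 3000.
Bidding truthfully at 200: the top bid is 3000 (a rival), so Agent 3 loses. Payoff = 0.
Bidding 150: the top bid is 3000 (a rival), so Agent 3 loses. Payoff = 0.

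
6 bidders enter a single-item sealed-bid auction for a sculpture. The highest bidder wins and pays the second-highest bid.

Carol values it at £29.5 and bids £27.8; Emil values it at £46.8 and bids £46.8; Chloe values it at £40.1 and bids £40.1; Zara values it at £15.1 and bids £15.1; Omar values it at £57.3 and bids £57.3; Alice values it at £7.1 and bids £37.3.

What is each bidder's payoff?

Payoffs: Carol £0.0, Emil £0.0, Chloe £0.0, Zara £0.0, Omar £10.5, Alice £0.0.

Ordered from highest: Omar £57.3, then Emil £46.8, then Chloe £40.1, then Alice £37.3, then Carol £27.8, then Zara £15.1.
Omar has the top bid and wins; the price is the second-highest bid, £46.8.
Omar's payoff = £57.3 − £46.8 = £10.5. All other bidders lose, so their payoff is 0.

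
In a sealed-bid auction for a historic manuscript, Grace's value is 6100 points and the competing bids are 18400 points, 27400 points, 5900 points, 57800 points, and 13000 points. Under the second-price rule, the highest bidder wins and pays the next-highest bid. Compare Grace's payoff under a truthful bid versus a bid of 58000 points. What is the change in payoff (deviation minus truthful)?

Payoff change: -51700 points.

The highest competing bid is 57800 points.
Bidding truthfully at 6100 points: the top bid is 57800 points (a rival), so Grace loses. Payoff = 0 points.
Bidding 58000 points: Grace has the top bid, wins, and pays the second-highest bid 57800 points. Payoff = 6100 points − 57800 points = -51700 points.
Change = -51700 points − 0 points = -51700 points.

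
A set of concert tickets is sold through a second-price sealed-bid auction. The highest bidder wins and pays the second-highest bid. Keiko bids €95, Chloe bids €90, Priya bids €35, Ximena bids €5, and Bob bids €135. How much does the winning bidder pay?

Ordered from highest: Bob €135 > Keiko €95 > Chloe €90 > Priya €35 > Ximena €5.
Bob has the highest bid, so Bob wins.
The second-highest bid is €95, so that is what Bob pays.

€95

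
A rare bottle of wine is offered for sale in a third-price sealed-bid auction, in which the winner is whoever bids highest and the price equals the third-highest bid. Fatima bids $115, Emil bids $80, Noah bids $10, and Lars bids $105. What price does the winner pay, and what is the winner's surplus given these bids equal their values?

Bids in descending order: Fatima $115, then Lars $105, then Emil $80, then Noah $10.
Fatima is the highest bidder, so Fatima wins.
Under the third-price rule, the price is the third-highest bid: $80.
Surplus = $115 − $80 = $35.

Price $80; surplus $35.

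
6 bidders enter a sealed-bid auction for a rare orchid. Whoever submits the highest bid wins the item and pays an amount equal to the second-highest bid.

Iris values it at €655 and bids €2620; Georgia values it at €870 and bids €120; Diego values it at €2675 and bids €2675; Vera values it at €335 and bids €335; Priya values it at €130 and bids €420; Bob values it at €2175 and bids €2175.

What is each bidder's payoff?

Ordered from highest: Diego €2675, then Iris €2620, then Bob €2175, then Priya €420, then Vera €335, then Georgia €120.
Diego has the top bid and wins; the price is the second-highest bid, €2620.
Diego's payoff = €2675 − €2620 = €55. All other bidders lose, so their payoff is 0.

Iris €0, Georgia €0, Diego €55, Vera €0, Priya €0, Bob €0.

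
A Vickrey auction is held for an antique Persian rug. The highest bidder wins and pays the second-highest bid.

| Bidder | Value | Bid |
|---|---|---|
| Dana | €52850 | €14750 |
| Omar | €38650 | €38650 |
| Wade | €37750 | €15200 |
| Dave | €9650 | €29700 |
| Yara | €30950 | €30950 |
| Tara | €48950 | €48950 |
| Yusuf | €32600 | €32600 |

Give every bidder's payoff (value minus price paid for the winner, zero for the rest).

Bids in descending order: Tara €48950 > Omar €38650 > Yusuf €32600 > Yara €30950 > Dave €29700 > Wade €15200 > Dana €14750.
Tara has the top bid and wins; the price is the second-highest bid, €38650.
Tara's payoff = €48950 − €38650 = €10300. All other bidders lose, so their payoff is 0.

Dana €0, Omar €0, Wade €0, Dave €0, Yara €0, Tara €10300, Yusuf €0.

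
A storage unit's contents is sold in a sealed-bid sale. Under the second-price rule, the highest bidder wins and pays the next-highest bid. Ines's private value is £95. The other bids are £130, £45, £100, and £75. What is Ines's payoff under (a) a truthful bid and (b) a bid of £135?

Truthful: £0; alternative: -£35.

The highest competing bid is £130.
Bidding truthfully at £95: the top bid is £130 (a rival), so Ines loses. Payoff = £0.
Bidding £135: Ines has the top bid, wins, and pays the second-highest bid £130. Payoff = £95 − £130 = -£35.
This is the dominant-strategy logic: truthful bidding weakly beats any alternative.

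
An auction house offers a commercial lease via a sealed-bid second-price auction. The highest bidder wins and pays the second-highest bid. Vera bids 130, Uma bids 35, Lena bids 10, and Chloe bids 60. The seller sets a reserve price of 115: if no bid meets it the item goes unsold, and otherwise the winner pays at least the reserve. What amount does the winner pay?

115

Ordered from highest: Vera 130 > Chloe 60 > Uma 35 > Lena 10.
Vera has the highest bid, so Vera wins.
The second-highest bid is 60, but the reserve 115 is higher, so the price is the reserve.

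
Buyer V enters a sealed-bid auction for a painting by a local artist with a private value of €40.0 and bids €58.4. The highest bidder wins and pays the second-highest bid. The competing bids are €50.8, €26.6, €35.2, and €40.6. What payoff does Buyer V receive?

Buyer V's payoff: -€10.8.

Highest competing bid: €50.8.
Buyer V's bid €58.4 is the highest overall, so Buyer V wins and pays the second-highest bid, €50.8.
Payoff = value − price = €40.0 − €50.8 = -€10.8.
Overbidding won the item at a price above value — truthful bidding would have avoided this loss.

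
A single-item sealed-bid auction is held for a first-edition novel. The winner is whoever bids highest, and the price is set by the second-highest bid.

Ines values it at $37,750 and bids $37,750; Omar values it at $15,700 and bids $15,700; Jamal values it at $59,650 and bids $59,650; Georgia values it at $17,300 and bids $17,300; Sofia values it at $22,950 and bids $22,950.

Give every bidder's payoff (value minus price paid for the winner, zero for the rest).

Ranking the bids: Jamal $59,650; Ines $37,750; Sofia $22,950; Georgia $17,300; Omar $15,700.
Jamal has the top bid and wins; the price is the second-highest bid, $37,750.
Jamal's payoff = $59,650 − $37,750 = $21,900. All other bidders lose, so their payoff is 0.

Ines $0, Omar $0, Jamal $21,900, Georgia $0, Sofia $0.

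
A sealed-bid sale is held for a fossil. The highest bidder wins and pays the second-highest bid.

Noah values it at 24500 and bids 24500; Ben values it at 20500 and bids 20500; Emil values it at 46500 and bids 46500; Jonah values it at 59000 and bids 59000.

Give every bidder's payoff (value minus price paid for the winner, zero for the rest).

Sorted high to low: Jonah 59000 > Emil 46500 > Noah 24500 > Ben 20500.
Jonah has the top bid and wins; the price is the second-highest bid, 46500.
Jonah's payoff = 59000 − 46500 = 12500. All other bidders lose, so their payoff is 0.

Noah 0, Ben 0, Emil 0, Jonah 12500.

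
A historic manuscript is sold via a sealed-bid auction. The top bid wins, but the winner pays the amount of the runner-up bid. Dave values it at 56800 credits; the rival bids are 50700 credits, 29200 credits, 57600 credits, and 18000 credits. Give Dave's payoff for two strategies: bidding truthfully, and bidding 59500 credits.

(a) 0 credits  (b) -800 credits

The highest competing bid is 57600 credits.
Bidding truthfully at 56800 credits: the top bid is 57600 credits (a rival), so Dave loses. Payoff = 0 credits.
Bidding 59500 credits: Dave has the top bid, wins, and pays the second-highest bid 57600 credits. Payoff = 56800 credits − 57600 credits = -800 credits.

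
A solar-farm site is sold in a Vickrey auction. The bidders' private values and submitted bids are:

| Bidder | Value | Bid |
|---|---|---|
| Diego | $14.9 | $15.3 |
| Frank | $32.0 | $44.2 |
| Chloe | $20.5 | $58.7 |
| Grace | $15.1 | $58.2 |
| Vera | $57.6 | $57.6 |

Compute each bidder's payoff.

Diego $0.0, Frank $0.0, Chloe -$37.7, Grace $0.0, Vera $0.0.

Ordered from highest: Chloe $58.7; Grace $58.2; Vera $57.6; Frank $44.2; Diego $15.3.
Chloe has the top bid and wins; the price is the second-highest bid, $58.2.
Chloe's payoff = $20.5 − $58.2 = -$37.7. All other bidders lose, so their payoff is 0.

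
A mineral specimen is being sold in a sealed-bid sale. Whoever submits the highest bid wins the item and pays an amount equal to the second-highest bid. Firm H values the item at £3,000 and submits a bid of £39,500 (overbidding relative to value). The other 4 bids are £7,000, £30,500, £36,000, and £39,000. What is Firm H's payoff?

Firm H's payoff: -£36,000.

Highest competing bid: £39,000.
Firm H's bid £39,500 is the highest overall, so Firm H wins and pays the second-highest bid, £39,000.
Payoff = value − price = £3,000 − £39,000 = -£36,000.
Overbidding won the item at a price above value — truthful bidding would have avoided this loss.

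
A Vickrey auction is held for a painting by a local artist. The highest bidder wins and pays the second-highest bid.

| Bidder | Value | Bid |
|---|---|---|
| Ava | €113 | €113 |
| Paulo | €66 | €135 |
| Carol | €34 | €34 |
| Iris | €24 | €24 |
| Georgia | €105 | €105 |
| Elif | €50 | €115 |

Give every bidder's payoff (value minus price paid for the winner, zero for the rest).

Payoffs: Ava €0, Paulo -€49, Carol €0, Iris €0, Georgia €0, Elif €0.

Bids in descending order: Paulo €135, then Elif €115, then Ava €113, then Georgia €105, then Carol €34, then Iris €24.
Paulo has the top bid and wins; the price is the second-highest bid, €115.
Paulo's payoff = €66 − €115 = -€49. All other bidders lose, so their payoff is 0.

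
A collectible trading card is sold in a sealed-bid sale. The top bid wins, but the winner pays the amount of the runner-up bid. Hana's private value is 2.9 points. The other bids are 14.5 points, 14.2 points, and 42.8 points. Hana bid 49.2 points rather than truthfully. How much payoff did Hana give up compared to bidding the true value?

The highest competing bid is 42.8 points.
Bidding truthfully at 2.9 points: the top bid is 42.8 points (a rival), so Hana loses. Payoff = 0.0 points.
Bidding 49.2 points: Hana has the top bid, wins, and pays the second-highest bid 42.8 points. Payoff = 2.9 points − 42.8 points = -39.9 points.
Regret = truthful payoff − actual payoff = 0.0 points − -39.9 points = 39.9 points.
This is the dominant-strategy logic: truthful bidding weakly beats any alternative.

Regret: 39.9 points.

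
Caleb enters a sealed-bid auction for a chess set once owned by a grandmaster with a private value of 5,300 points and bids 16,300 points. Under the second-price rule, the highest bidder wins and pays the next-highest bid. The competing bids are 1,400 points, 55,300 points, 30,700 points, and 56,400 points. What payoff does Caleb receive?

Highest competing bid: 56,400 points.
Caleb's bid 16,300 points is not the highest, so Caleb loses, pays nothing, and earns zero payoff.

0 points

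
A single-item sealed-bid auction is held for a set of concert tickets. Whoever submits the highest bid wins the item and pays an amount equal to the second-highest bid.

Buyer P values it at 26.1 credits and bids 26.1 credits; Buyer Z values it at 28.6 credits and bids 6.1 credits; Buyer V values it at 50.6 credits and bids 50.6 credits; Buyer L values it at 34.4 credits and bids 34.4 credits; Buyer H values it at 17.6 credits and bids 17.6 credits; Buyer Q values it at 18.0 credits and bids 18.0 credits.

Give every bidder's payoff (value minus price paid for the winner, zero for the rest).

Payoffs: Buyer P 0.0 credits, Buyer Z 0.0 credits, Buyer V 16.2 credits, Buyer L 0.0 credits, Buyer H 0.0 credits, Buyer Q 0.0 credits.

Ranking the bids: Buyer V 50.6 credits, then Buyer L 34.4 credits, then Buyer P 26.1 credits, then Buyer Q 18.0 credits, then Buyer H 17.6 credits, then Buyer Z 6.1 credits.
Buyer V has the top bid and wins; the price is the second-highest bid, 34.4 credits.
Buyer V's payoff = 50.6 credits − 34.4 credits = 16.2 credits. All other bidders lose, so their payoff is 0.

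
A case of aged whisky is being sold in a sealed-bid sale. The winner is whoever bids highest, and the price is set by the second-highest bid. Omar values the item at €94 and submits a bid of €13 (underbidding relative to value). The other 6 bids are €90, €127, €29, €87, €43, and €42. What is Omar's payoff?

Highest competing bid: €127.
Omar's bid €13 is not the highest, so Omar loses, pays nothing, and earns zero payoff.

€0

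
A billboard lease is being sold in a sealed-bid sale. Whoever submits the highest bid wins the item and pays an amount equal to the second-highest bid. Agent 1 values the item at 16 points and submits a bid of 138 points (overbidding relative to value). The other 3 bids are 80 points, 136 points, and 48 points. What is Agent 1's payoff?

Highest competing bid: 136 points.
Agent 1's bid 138 points is the highest overall, so Agent 1 wins and pays the second-highest bid, 136 points.
Payoff = value − price = 16 points − 136 points = -120 points.
Overbidding won the item at a price above value — truthful bidding would have avoided this loss.

The bidder's payoff: -120 points.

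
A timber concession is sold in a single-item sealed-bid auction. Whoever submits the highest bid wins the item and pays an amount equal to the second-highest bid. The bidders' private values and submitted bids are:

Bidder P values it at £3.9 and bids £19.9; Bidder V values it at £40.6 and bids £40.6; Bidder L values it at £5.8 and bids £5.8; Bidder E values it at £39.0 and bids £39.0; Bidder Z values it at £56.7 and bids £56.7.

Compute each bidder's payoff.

Bids in descending order: Bidder Z £56.7; Bidder V £40.6; Bidder E £39.0; Bidder P £19.9; Bidder L £5.8.
Bidder Z has the top bid and wins; the price is the second-highest bid, £40.6.
Bidder Z's payoff = £56.7 − £40.6 = £16.1. All other bidders lose, so their payoff is 0.

Bidder P £0.0, Bidder V £0.0, Bidder L £0.0, Bidder E £0.0, Bidder Z £16.1.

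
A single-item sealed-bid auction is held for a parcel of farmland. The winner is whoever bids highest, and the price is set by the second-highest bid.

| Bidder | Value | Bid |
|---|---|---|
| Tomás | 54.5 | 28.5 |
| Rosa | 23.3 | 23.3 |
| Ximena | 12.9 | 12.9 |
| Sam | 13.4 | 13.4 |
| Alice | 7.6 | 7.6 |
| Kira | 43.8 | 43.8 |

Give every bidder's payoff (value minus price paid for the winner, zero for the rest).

Ranking the bids: Kira 43.8 > Tomás 28.5 > Rosa 23.3 > Sam 13.4 > Ximena 12.9 > Alice 7.6.
Kira has the top bid and wins; the price is the second-highest bid, 28.5.
Kira's payoff = 43.8 − 28.5 = 15.3. All other bidders lose, so their payoff is 0.

Payoffs: Tomás 0.0, Rosa 0.0, Ximena 0.0, Sam 0.0, Alice 0.0, Kira 15.3.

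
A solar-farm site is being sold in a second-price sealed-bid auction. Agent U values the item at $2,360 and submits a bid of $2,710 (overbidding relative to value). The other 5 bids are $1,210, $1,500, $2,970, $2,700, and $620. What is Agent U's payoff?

Highest competing bid: $2,970.
Agent U's bid $2,710 is not the highest, so Agent U loses, pays nothing, and earns zero payoff.

Agent U's payoff: $0.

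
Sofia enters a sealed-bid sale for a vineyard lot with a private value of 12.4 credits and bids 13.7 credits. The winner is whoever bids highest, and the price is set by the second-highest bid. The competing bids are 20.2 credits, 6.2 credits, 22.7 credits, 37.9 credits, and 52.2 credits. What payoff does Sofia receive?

0.0 credits

Highest competing bid: 52.2 credits.
Sofia's bid 13.7 credits is not the highest, so Sofia loses, pays nothing, and earns zero payoff.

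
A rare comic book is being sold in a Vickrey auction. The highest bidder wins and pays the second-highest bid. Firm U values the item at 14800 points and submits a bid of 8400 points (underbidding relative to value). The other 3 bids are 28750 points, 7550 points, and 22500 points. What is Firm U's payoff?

Firm U's payoff: 0 points.

Highest competing bid: 28750 points.
Firm U's bid 8400 points is not the highest, so Firm U loses, pays nothing, and earns zero payoff.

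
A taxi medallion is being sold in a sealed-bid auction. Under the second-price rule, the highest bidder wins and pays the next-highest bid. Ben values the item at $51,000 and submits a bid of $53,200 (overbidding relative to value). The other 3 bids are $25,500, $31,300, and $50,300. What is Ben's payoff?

Highest competing bid: $50,300.
Ben's bid $53,200 is the highest overall, so Ben wins and pays the second-highest bid, $50,300.
Payoff = value − price = $51,000 − $50,300 = $700.

$700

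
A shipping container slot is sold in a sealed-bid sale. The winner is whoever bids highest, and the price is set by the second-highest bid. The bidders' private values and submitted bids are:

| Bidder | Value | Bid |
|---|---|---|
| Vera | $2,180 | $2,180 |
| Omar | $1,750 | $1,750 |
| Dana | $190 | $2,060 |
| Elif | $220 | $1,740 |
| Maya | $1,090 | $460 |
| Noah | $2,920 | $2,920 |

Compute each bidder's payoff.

Bids in descending order: Noah $2,920 > Vera $2,180 > Dana $2,060 > Omar $1,750 > Elif $1,740 > Maya $460.
Noah has the top bid and wins; the price is the second-highest bid, $2,180.
Noah's payoff = $2,920 − $2,180 = $740. All other bidders lose, so their payoff is 0.

Vera $0, Omar $0, Dana $0, Elif $0, Maya $0, Noah $740.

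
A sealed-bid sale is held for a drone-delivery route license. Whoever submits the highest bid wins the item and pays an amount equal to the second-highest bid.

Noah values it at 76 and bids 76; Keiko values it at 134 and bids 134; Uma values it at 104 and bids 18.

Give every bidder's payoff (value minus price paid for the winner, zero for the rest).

Noah 0, Keiko 58, Uma 0.

Sorted high to low: Keiko 134, then Noah 76, then Uma 18.
Keiko has the top bid and wins; the price is the second-highest bid, 76.
Keiko's payoff = 134 − 76 = 58. All other bidders lose, so their payoff is 0.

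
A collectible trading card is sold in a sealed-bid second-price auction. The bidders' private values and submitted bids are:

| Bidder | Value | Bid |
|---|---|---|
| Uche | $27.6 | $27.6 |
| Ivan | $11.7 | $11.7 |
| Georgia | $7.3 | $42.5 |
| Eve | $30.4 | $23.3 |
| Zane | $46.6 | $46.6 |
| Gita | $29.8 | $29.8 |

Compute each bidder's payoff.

Uche $0.0, Ivan $0.0, Georgia $0.0, Eve $0.0, Zane $4.1, Gita $0.0.

Ordered from highest: Zane $46.6; Georgia $42.5; Gita $29.8; Uche $27.6; Eve $23.3; Ivan $11.7.
Zane has the top bid and wins; the price is the second-highest bid, $42.5.
Zane's payoff = $46.6 − $42.5 = $4.1. All other bidders lose, so their payoff is 0.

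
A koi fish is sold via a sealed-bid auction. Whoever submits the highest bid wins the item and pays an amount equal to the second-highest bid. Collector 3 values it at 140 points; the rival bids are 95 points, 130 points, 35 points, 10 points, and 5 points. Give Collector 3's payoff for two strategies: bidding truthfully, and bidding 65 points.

(a) 10 points  (b) 0 points

The highest competing bid is 130 points.
Bidding truthfully at 140 points: Collector 3 has the top bid, wins, and pays the second-highest bid 130 points. Payoff = 140 points − 130 points = 10 points.
Bidding 65 points: the top bid is 130 points (a rival), so Collector 3 loses. Payoff = 0 points.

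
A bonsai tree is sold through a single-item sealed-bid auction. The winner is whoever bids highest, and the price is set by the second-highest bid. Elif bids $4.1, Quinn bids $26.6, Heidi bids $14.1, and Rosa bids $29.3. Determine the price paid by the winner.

Ordered from highest: Rosa $29.3; Quinn $26.6; Heidi $14.1; Elif $4.1.
Rosa has the highest bid, so Rosa wins.
The second-highest bid is $26.6, so that is what Rosa pays.

$26.6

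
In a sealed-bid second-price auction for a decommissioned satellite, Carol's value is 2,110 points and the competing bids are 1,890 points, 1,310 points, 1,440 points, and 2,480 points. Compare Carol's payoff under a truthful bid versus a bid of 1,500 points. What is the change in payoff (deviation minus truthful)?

The highest competing bid is 2,480 points.
Bidding truthfully at 2,110 points: the top bid is 2,480 points (a rival), so Carol loses. Payoff = 0 points.
Bidding 1,500 points: the top bid is 2,480 points (a rival), so Carol loses. Payoff = 0 points.
Change = 0 points − 0 points = 0 points.

Change in payoff: 0 points.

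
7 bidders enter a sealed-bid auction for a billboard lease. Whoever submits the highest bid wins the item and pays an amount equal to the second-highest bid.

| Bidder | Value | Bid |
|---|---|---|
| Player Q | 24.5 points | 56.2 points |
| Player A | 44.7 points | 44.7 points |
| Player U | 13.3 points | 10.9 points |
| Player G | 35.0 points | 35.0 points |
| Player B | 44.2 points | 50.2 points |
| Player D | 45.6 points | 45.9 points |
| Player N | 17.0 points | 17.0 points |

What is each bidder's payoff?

Player Q -25.7 points, Player A 0.0 points, Player U 0.0 points, Player G 0.0 points, Player B 0.0 points, Player D 0.0 points, Player N 0.0 points.

Sorted high to low: Player Q 56.2 points > Player B 50.2 points > Player D 45.9 points > Player A 44.7 points > Player G 35.0 points > Player N 17.0 points > Player U 10.9 points.
Player Q has the top bid and wins; the price is the second-highest bid, 50.2 points.
Player Q's payoff = 24.5 points − 50.2 points = -25.7 points. All other bidders lose, so their payoff is 0.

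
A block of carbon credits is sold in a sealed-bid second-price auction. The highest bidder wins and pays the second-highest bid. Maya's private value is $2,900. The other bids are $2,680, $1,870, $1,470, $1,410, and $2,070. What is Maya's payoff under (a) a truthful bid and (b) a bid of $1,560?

The highest competing bid is $2,680.
Bidding truthfully at $2,900: Maya has the top bid, wins, and pays the second-highest bid $2,680. Payoff = $2,900 − $2,680 = $220.
Bidding $1,560: the top bid is $2,680 (a rival), so Maya loses. Payoff = $0.

(a) $220  (b) $0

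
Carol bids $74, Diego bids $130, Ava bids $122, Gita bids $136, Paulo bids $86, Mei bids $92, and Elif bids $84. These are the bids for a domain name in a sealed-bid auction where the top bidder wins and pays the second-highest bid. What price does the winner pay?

Sorted high to low: Gita $136, then Diego $130, then Ava $122, then Mei $92, then Paulo $86, then Elif $84, then Carol $74.
Gita is the highest bidder, so Gita wins.
Under the second-price rule, the price is the second-highest bid: $130.

The winner pays $130.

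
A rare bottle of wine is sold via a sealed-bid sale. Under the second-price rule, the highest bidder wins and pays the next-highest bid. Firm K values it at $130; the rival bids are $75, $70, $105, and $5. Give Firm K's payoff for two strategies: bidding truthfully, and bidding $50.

The highest competing bid is $105.
Bidding truthfully at $130: Firm K has the top bid, wins, and pays the second-highest bid $105. Payoff = $130 − $105 = $25.
Bidding $50: the top bid is $105 (a rival), so Firm K loses. Payoff = $0.

(a) $25  (b) $0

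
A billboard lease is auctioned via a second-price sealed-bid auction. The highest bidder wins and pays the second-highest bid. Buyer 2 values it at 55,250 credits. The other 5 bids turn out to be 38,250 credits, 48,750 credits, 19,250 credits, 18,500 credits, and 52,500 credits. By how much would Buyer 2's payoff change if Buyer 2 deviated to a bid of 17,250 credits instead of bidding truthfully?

The highest competing bid is 52,500 credits.
Bidding truthfully at 55,250 credits: Buyer 2 has the top bid, wins, and pays the second-highest bid 52,500 credits. Payoff = 55,250 credits − 52,500 credits = 2,750 credits.
Bidding 17,250 credits: the top bid is 52,500 credits (a rival), so Buyer 2 loses. Payoff = 0 credits.
Change = 0 credits − 2,750 credits = -2,750 credits.
Deviating from a truthful bid can only lose payoff in a second-price auction — never gain.

Change in payoff: -2,750 credits.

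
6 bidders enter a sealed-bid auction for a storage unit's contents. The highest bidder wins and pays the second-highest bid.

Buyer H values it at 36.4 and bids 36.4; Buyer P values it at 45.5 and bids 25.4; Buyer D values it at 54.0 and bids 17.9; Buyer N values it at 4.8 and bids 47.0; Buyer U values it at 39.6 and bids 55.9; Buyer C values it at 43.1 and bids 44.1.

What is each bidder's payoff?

Sorted high to low: Buyer U 55.9, then Buyer N 47.0, then Buyer C 44.1, then Buyer H 36.4, then Buyer P 25.4, then Buyer D 17.9.
Buyer U has the top bid and wins; the price is the second-highest bid, 47.0.
Buyer U's payoff = 39.6 − 47.0 = -7.4. All other bidders lose, so their payoff is 0.

Payoffs: Buyer H 0.0, Buyer P 0.0, Buyer D 0.0, Buyer N 0.0, Buyer U -7.4, Buyer C 0.0.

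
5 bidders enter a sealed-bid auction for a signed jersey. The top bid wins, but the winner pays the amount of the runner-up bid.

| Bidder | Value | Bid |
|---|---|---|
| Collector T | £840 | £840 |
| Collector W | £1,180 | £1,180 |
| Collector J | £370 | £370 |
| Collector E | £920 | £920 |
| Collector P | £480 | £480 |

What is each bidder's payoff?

Ordered from highest: Collector W £1,180, then Collector E £920, then Collector T £840, then Collector P £480, then Collector J £370.
Collector W has the top bid and wins; the price is the second-highest bid, £920.
Collector W's payoff = £1,180 − £920 = £260. All other bidders lose, so their payoff is 0.

Payoffs: Collector T £0, Collector W £260, Collector J £0, Collector E £0, Collector P £0.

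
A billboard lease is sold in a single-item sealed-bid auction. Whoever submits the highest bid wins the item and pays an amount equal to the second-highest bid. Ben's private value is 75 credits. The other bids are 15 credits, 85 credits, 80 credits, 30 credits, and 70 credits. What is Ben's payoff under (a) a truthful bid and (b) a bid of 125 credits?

Truthful: 0 credits; alternative: -10 credits.

The highest competing bid is 85 credits.
Bidding truthfully at 75 credits: the top bid is 85 credits (a rival), so Ben loses. Payoff = 0 credits.
Bidding 125 credits: Ben has the top bid, wins, and pays the second-highest bid 85 credits. Payoff = 75 credits − 85 credits = -10 credits.
This is the dominant-strategy logic: truthful bidding weakly beats any alternative.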